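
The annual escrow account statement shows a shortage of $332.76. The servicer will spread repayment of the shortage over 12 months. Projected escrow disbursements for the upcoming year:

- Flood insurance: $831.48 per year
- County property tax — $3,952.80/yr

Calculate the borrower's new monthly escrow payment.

Flood insurance = $831.48/yr
County property tax = $3,952.80/yr
Annual escrow total = $4,784.28
Monthly escrow = $4,784.28 ÷ 12 = $398.69
Shortage spread = $332.76 ÷ 12 = $27.73/mo
New monthly escrow = $398.69 + $27.73 = $426.42

$426.42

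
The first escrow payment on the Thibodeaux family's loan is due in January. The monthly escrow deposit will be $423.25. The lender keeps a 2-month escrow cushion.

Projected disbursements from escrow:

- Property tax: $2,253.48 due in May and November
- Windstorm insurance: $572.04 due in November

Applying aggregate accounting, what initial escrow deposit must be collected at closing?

$1,269.75

Cushion = 2 × $423.25 = $846.50
Trial balance (start $0, +$423.25 each month, − disbursements):
  Jan: +$423.25 → $423.25
  Feb: +$423.25 → $846.50
  Mar: +$423.25 → $1,269.75
  Apr: +$423.25 → $1,693.00
  May: +$423.25 − $2,253.48 → -$137.23
  Jun: +$423.25 → $286.02
  Jul: +$423.25 → $709.27
  Aug: +$423.25 → $1,132.52
  Sep: +$423.25 → $1,555.77
  Oct: +$423.25 → $1,979.02
  Nov: +$423.25 − $2,825.52 → -$423.25
  Dec: +$423.25 → $0.00
Lowest trial balance = -$423.25 (Nov)
Initial deposit = cushion − low point = $846.50 − (-$423.25) = $1,269.75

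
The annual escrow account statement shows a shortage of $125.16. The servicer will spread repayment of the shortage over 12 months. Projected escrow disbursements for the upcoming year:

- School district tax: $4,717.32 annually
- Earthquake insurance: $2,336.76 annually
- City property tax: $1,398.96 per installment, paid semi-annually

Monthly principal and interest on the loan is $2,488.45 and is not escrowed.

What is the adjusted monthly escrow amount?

School district tax — $4,717.32
Earthquake insurance — $2,336.76
City property tax — $1,398.96 × 2 = $2,797.92
Total annual escrow = $4,717.32 + $2,336.76 + $2,797.92 = $9,852.00
Monthly escrow = $9,852.00 ÷ 12 = $821.00
Monthly shortage recovery: $125.16 / 12 = $10.43
New monthly escrow = $821.00 + $10.43 = $831.43

$831.43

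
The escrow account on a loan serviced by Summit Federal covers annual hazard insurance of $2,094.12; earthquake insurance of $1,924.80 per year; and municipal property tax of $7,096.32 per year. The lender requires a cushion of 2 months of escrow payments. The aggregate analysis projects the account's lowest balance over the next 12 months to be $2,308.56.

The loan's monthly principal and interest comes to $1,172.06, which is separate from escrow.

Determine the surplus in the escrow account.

$456.02

Hazard insurance: $2,094.12 annually
Earthquake insurance: $1,924.80 annually
Municipal property tax: $7,096.32 annually
Total per year = $11,115.24
Monthly = $11,115.24 ÷ 12 = $926.27
Required cushion = 2 × $926.27 = $1,852.54
Excess over cushion: $2,308.56 − $1,852.54 = $456.02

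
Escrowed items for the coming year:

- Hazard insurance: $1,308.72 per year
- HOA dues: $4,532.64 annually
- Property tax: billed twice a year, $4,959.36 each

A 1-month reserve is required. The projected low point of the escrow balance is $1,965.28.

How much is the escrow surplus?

$651.94

Hazard insurance — $1,308.72 per year
HOA dues — $4,532.64 per year
Property tax — $4,959.36 × 2 = $9,918.72 per year
Yearly total = $1,308.72 + $4,532.64 + $9,918.72 = $15,760.08
Monthly = $15,760.08 ÷ 12 = $1,313.34
Cushion = 1 × $1,313.34 = $1,313.34
Surplus = $1,965.28 − $1,313.34 = $651.94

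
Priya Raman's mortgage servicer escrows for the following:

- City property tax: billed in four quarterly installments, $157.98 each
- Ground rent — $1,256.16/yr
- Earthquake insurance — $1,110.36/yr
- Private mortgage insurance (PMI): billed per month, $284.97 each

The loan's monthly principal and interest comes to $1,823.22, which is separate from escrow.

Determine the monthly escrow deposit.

$534.84

City property tax — $157.98 × 4 = $631.92 per year
Ground rent — $1,256.16 per year
Earthquake insurance — $1,110.36 per year
Private mortgage insurance (PMI) — $284.97 × 12 = $3,419.64 per year
Annual escrow total = $631.92 + $1,256.16 + $1,110.36 + $3,419.64 = $6,418.08
Monthly = $6,418.08 / 12 = $534.84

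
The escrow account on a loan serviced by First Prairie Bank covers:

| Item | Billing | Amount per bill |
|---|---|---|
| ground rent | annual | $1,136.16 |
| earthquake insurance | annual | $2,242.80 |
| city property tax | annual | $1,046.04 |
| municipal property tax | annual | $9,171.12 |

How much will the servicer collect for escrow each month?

$1,133.01

Ground rent — $1,136.16 annually
Earthquake insurance — $2,242.80 annually
City property tax — $1,046.04 annually
Municipal property tax — $9,171.12 annually
Total annual escrow = $1,136.16 + $2,242.80 + $1,046.04 + $9,171.12 = $13,596.12
Per month = $13,596.12 / 12 = $1,133.01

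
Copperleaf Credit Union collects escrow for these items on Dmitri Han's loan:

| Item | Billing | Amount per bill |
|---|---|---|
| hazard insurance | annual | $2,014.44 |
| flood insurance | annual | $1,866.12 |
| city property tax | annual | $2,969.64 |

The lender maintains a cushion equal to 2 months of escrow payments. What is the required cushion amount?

Hazard insurance: $2,014.44 per year
Flood insurance: $1,866.12 per year
City property tax: $2,969.64 per year
Total per year = $6,850.20
Base monthly escrow = $6,850.20 / 12 = $570.85
Reserve = 2 × $570.85 = $1,141.70

$1,141.70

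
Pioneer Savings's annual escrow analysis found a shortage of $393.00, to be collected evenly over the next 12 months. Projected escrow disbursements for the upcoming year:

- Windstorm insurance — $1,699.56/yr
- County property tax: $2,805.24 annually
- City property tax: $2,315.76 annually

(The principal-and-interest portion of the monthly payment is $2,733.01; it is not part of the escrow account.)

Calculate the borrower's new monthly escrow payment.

Windstorm insurance = $1,699.56 per year
County property tax = $2,805.24 per year
City property tax = $2,315.76 per year
Annual escrow total = $1,699.56 + $2,805.24 + $2,315.76 = $6,820.56
Monthly escrow = $6,820.56 / 12 = $568.38
Shortage spread = $393.00 / 12 = $32.75/mo
Adjusted monthly = $568.38 + $32.75 = $601.13

$601.13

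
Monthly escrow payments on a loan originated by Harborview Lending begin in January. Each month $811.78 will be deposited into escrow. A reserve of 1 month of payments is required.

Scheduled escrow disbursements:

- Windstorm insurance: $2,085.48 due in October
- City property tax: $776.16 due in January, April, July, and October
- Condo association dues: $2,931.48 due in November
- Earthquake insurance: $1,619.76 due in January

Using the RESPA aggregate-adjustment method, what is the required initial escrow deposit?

Cushion = 1 × $811.78 = $811.78
Trial balance (start $0, +$811.78 each month, − disbursements):
  Jan: +$811.78 − $2,395.92 → -$1,584.14
  Feb: +$811.78 → -$772.36
  Mar: +$811.78 → $39.42
  Apr: +$811.78 − $776.16 → $75.04
  May: +$811.78 → $886.82
  Jun: +$811.78 → $1,698.60
  Jul: +$811.78 − $776.16 → $1,734.22
  Aug: +$811.78 → $2,546.00
  Sep: +$811.78 → $3,357.78
  Oct: +$811.78 − $2,861.64 → $1,307.92
  Nov: +$811.78 − $2,931.48 → -$811.78
  Dec: +$811.78 → $0.00
Lowest trial balance = -$1,584.14 (Jan)
Initial deposit = cushion − low point = $811.78 − (-$1,584.14) = $2,395.92

$2,395.92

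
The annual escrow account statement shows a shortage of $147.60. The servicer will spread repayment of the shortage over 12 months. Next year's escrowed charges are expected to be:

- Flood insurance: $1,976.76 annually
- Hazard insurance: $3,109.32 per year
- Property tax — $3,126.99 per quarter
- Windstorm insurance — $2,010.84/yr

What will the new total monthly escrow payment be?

$1,646.04

Flood insurance: $1,976.76/yr
Hazard insurance: $3,109.32/yr
Property tax: $3,126.99 × 4 = $12,507.96/yr
Windstorm insurance: $2,010.84/yr
Yearly total = $1,976.76 + $3,109.32 + $12,507.96 + $2,010.84 = $19,604.88
Monthly = $19,604.88 ÷ 12 = $1,633.74
Shortage per month = $147.60 / 12 = $12.30
Adjusted monthly = $1,633.74 + $12.30 = $1,646.04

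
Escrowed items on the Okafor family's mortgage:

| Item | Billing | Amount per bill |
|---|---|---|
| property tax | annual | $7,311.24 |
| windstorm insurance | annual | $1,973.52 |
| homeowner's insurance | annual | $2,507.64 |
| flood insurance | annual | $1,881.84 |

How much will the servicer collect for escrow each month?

$1,139.52

Property tax = $7,311.24/yr
Windstorm insurance = $1,973.52/yr
Homeowner's insurance = $2,507.64/yr
Flood insurance = $1,881.84/yr
Yearly total = $13,674.24
Monthly = $13,674.24 / 12 = $1,139.52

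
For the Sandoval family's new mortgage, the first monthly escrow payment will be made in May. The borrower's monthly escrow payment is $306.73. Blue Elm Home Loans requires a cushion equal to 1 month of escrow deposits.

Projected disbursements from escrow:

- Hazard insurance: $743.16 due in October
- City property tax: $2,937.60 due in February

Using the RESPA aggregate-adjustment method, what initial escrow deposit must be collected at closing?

Cushion = 1 × $306.73 = $306.73
Trial balance (start $0, +$306.73 each month, − disbursements):
  May: +$306.73 → $306.73
  Jun: +$306.73 → $613.46
  Jul: +$306.73 → $920.19
  Aug: +$306.73 → $1,226.92
  Sep: +$306.73 → $1,533.65
  Oct: +$306.73 − $743.16 → $1,097.22
  Nov: +$306.73 → $1,403.95
  Dec: +$306.73 → $1,710.68
  Jan: +$306.73 → $2,017.41
  Feb: +$306.73 − $2,937.60 → -$613.46
  Mar: +$306.73 → -$306.73
  Apr: +$306.73 → $0.00
Lowest trial balance = -$613.46 (Feb)
Initial deposit = cushion − low point = $306.73 − (-$613.46) = $920.19

$920.19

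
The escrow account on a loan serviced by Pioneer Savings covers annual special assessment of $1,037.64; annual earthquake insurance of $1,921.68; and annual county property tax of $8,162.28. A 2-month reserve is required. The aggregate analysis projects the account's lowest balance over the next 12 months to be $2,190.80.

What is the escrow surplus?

Special assessment: $1,037.64 annually
Earthquake insurance: $1,921.68 annually
County property tax: $8,162.28 annually
Yearly total = $1,037.64 + $1,921.68 + $8,162.28 = $11,121.60
Per month = $11,121.60 ÷ 12 = $926.80
Cushion = 2 × $926.80 = $1,853.60
Surplus = $2,190.80 − $1,853.60 = $337.20

$337.20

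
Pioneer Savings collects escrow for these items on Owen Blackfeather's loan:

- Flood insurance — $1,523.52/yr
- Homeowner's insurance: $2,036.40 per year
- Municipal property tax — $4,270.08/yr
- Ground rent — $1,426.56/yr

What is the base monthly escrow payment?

$771.38

Flood insurance — $1,523.52/yr
Homeowner's insurance — $2,036.40/yr
Municipal property tax — $4,270.08/yr
Ground rent — $1,426.56/yr
Yearly total = $9,256.56
Monthly escrow = $9,256.56 / 12 = $771.38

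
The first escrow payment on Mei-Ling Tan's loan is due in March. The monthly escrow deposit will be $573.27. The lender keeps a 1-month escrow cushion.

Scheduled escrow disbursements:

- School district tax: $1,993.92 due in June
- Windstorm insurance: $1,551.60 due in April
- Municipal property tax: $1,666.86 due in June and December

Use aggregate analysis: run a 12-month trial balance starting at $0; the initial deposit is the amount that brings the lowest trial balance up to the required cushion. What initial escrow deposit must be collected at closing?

Cushion = 1 × $573.27 = $573.27
Trial balance (start $0, +$573.27 each month, − disbursements):
  Mar: +$573.27 → $573.27
  Apr: +$573.27 − $1,551.60 → -$405.06
  May: +$573.27 → $168.21
  Jun: +$573.27 − $3,660.78 → -$2,919.30
  Jul: +$573.27 → -$2,346.03
  Aug: +$573.27 → -$1,772.76
  Sep: +$573.27 → -$1,199.49
  Oct: +$573.27 → -$626.22
  Nov: +$573.27 → -$52.95
  Dec: +$573.27 − $1,666.86 → -$1,146.54
  Jan: +$573.27 → -$573.27
  Feb: +$573.27 → $0.00
Lowest trial balance = -$2,919.30 (Jun)
Initial deposit = cushion − low point = $573.27 − (-$2,919.30) = $3,492.57

$3,492.57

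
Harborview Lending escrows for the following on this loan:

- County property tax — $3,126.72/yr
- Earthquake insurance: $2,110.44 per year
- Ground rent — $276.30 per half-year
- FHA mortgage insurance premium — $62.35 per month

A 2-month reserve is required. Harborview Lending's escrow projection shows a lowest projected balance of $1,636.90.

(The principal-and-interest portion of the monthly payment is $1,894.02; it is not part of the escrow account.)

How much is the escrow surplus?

$547.24

County property tax: $3,126.72 per year
Earthquake insurance: $2,110.44 per year
Ground rent: $276.30 × 2 = $552.60 per year
FHA mortgage insurance premium: $62.35 × 12 = $748.20 per year
Yearly total = $6,537.96
Base monthly escrow = $6,537.96 / 12 = $544.83
Required reserve = 2 × $544.83 = $1,089.66
Excess over cushion: $1,636.90 − $1,089.66 = $547.24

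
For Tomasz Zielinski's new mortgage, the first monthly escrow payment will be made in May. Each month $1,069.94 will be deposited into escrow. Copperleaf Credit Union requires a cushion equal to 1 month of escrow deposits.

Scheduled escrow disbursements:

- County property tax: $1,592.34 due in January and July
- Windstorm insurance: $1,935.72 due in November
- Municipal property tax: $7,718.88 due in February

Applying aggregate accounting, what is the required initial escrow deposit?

$3,209.82

Cushion = 1 × $1,069.94 = $1,069.94
Trial balance (start $0, +$1,069.94 each month, − disbursements):
  May: +$1,069.94 → $1,069.94
  Jun: +$1,069.94 → $2,139.88
  Jul: +$1,069.94 − $1,592.34 → $1,617.48
  Aug: +$1,069.94 → $2,687.42
  Sep: +$1,069.94 → $3,757.36
  Oct: +$1,069.94 → $4,827.30
  Nov: +$1,069.94 − $1,935.72 → $3,961.52
  Dec: +$1,069.94 → $5,031.46
  Jan: +$1,069.94 − $1,592.34 → $4,509.06
  Feb: +$1,069.94 − $7,718.88 → -$2,139.88
  Mar: +$1,069.94 → -$1,069.94
  Apr: +$1,069.94 → $0.00
Lowest trial balance = -$2,139.88 (Feb)
Initial deposit = cushion − low point = $1,069.94 − (-$2,139.88) = $3,209.82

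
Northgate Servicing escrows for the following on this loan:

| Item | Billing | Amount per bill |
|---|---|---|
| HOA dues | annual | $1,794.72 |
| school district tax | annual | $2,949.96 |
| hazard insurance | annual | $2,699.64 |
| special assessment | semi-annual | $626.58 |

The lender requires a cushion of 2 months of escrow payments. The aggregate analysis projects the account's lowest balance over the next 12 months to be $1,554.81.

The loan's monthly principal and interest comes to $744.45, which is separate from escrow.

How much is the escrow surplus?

HOA dues — $1,794.72 annually
School district tax — $2,949.96 annually
Hazard insurance — $2,699.64 annually
Special assessment — $626.58 × 2 = $1,253.16 annually
Annual escrow total = $8,697.48
Per month = $8,697.48 / 12 = $724.79
Cushion = 2 × $724.79 = $1,449.58
Excess over cushion: $1,554.81 − $1,449.58 = $105.23

$105.23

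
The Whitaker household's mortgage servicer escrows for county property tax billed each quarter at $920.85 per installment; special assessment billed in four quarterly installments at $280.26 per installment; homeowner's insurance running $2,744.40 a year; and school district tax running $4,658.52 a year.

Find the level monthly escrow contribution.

County property tax — $920.85 × 4 = $3,683.40
Special assessment — $280.26 × 4 = $1,121.04
Homeowner's insurance — $2,744.40
School district tax — $4,658.52
Combined annual = $3,683.40 + $1,121.04 + $2,744.40 + $4,658.52 = $12,207.36
Monthly escrow = $12,207.36 ÷ 12 = $1,017.28

$1,017.28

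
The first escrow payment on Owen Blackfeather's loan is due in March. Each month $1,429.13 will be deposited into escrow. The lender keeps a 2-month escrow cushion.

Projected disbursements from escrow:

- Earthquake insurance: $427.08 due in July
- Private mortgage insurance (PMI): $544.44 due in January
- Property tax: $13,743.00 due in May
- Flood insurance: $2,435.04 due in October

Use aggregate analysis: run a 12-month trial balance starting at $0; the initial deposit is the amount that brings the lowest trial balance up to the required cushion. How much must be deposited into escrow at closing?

Cushion = 2 × $1,429.13 = $2,858.26
Trial balance (start $0, +$1,429.13 each month, − disbursements):
  Mar: +$1,429.13 → $1,429.13
  Apr: +$1,429.13 → $2,858.26
  May: +$1,429.13 − $13,743.00 → -$9,455.61
  Jun: +$1,429.13 → -$8,026.48
  Jul: +$1,429.13 − $427.08 → -$7,024.43
  Aug: +$1,429.13 → -$5,595.30
  Sep: +$1,429.13 → -$4,166.17
  Oct: +$1,429.13 − $2,435.04 → -$5,172.08
  Nov: +$1,429.13 → -$3,742.95
  Dec: +$1,429.13 → -$2,313.82
  Jan: +$1,429.13 − $544.44 → -$1,429.13
  Feb: +$1,429.13 → $0.00
Lowest trial balance = -$9,455.61 (May)
Initial deposit = cushion − low point = $2,858.26 − (-$9,455.61) = $12,313.87

$12,313.87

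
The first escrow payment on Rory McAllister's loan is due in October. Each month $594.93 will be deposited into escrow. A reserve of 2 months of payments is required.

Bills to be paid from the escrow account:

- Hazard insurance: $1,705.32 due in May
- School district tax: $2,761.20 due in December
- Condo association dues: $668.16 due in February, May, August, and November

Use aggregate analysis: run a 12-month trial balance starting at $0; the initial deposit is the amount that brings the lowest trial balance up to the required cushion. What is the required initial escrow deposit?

Cushion = 2 × $594.93 = $1,189.86
Trial balance (start $0, +$594.93 each month, − disbursements):
  Oct: +$594.93 → $594.93
  Nov: +$594.93 − $668.16 → $521.70
  Dec: +$594.93 − $2,761.20 → -$1,644.57
  Jan: +$594.93 → -$1,049.64
  Feb: +$594.93 − $668.16 → -$1,122.87
  Mar: +$594.93 → -$527.94
  Apr: +$594.93 → $66.99
  May: +$594.93 − $2,373.48 → -$1,711.56
  Jun: +$594.93 → -$1,116.63
  Jul: +$594.93 → -$521.70
  Aug: +$594.93 − $668.16 → -$594.93
  Sep: +$594.93 → $0.00
Lowest trial balance = -$1,711.56 (May)
Initial deposit = cushion − low point = $1,189.86 − (-$1,711.56) = $2,901.42

$2,901.42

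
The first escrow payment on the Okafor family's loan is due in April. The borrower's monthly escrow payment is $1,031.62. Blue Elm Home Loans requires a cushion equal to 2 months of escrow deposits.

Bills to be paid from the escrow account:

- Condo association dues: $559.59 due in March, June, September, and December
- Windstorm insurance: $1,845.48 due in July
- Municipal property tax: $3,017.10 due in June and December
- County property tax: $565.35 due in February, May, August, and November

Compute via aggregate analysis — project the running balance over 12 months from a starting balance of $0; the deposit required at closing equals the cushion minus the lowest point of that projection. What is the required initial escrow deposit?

$4,033.16

Cushion = 2 × $1,031.62 = $2,063.24
Trial balance (start $0, +$1,031.62 each month, − disbursements):
  Apr: +$1,031.62 → $1,031.62
  May: +$1,031.62 − $565.35 → $1,497.89
  Jun: +$1,031.62 − $3,576.69 → -$1,047.18
  Jul: +$1,031.62 − $1,845.48 → -$1,861.04
  Aug: +$1,031.62 − $565.35 → -$1,394.77
  Sep: +$1,031.62 − $559.59 → -$922.74
  Oct: +$1,031.62 → $108.88
  Nov: +$1,031.62 − $565.35 → $575.15
  Dec: +$1,031.62 − $3,576.69 → -$1,969.92
  Jan: +$1,031.62 → -$938.30
  Feb: +$1,031.62 − $565.35 → -$472.03
  Mar: +$1,031.62 − $559.59 → $0.00
Lowest trial balance = -$1,969.92 (Dec)
Initial deposit = cushion − low point = $2,063.24 − (-$1,969.92) = $4,033.16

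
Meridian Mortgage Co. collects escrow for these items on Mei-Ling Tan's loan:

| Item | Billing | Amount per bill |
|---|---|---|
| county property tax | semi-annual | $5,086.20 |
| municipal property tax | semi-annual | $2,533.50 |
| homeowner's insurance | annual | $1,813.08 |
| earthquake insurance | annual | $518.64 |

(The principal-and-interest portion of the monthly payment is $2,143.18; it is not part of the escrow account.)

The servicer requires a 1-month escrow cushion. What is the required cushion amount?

County property tax — $5,086.20 × 2 = $10,172.40/yr
Municipal property tax — $2,533.50 × 2 = $5,067.00/yr
Homeowner's insurance — $1,813.08/yr
Earthquake insurance — $518.64/yr
Total annual escrow = $10,172.40 + $5,067.00 + $1,813.08 + $518.64 = $17,571.12
Monthly = $17,571.12 / 12 = $1,464.26
Required cushion = 1 × $1,464.26 = $1,464.26

$1,464.26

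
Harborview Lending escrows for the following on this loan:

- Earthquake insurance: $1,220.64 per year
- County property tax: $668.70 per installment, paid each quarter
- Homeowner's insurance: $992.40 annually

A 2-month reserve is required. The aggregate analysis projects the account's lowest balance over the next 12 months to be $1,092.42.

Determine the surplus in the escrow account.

Earthquake insurance — $1,220.64 annually
County property tax — $668.70 × 4 = $2,674.80 annually
Homeowner's insurance — $992.40 annually
Total annual escrow = $1,220.64 + $2,674.80 + $992.40 = $4,887.84
Monthly escrow = $4,887.84 / 12 = $407.32
Cushion = 2 × $407.32 = $814.64
Excess over cushion: $1,092.42 − $814.64 = $277.78

$277.78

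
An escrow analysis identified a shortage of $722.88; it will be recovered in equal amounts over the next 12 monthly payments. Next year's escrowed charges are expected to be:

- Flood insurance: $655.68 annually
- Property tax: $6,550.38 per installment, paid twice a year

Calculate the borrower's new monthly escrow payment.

Flood insurance — $655.68
Property tax — $6,550.38 × 2 = $13,100.76
Annual escrow total = $655.68 + $13,100.76 = $13,756.44
Monthly = $13,756.44 / 12 = $1,146.37
Monthly shortage recovery: $722.88 ÷ 12 = $60.24
Adjusted monthly = $1,146.37 + $60.24 = $1,206.61

$1,206.61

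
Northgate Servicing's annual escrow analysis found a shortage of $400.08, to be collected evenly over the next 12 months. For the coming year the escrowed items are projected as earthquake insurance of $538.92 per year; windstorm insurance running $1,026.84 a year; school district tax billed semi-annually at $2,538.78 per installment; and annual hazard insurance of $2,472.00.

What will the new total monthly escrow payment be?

Earthquake insurance — $538.92 per year
Windstorm insurance — $1,026.84 per year
School district tax — $2,538.78 × 2 = $5,077.56 per year
Hazard insurance — $2,472.00 per year
Combined annual = $538.92 + $1,026.84 + $5,077.56 + $2,472.00 = $9,115.32
Monthly = $9,115.32 / 12 = $759.61
Shortage per month = $400.08 ÷ 12 = $33.34
New monthly escrow = $759.61 + $33.34 = $792.95

$792.95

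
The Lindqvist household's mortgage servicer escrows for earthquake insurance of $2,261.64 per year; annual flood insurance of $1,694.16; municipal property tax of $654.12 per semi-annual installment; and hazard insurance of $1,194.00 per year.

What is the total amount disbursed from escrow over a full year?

Earthquake insurance = $2,261.64
Flood insurance = $1,694.16
Municipal property tax = $654.12 × 2 = $1,308.24
Hazard insurance = $1,194.00
Total annual escrow = $2,261.64 + $1,694.16 + $1,308.24 + $1,194.00 = $6,458.04

$6,458.04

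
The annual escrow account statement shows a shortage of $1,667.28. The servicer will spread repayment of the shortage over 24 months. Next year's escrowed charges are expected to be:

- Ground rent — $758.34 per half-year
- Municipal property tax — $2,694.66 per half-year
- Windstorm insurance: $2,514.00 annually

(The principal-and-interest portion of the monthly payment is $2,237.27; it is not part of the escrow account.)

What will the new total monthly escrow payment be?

Ground rent = $758.34 × 2 = $1,516.68 annually
Municipal property tax = $2,694.66 × 2 = $5,389.32 annually
Windstorm insurance = $2,514.00 annually
Annual escrow total = $1,516.68 + $5,389.32 + $2,514.00 = $9,420.00
Per month = $9,420.00 / 12 = $785.00
Shortage spread = $1,667.28 / 24 = $69.47/mo
New monthly escrow = $785.00 + $69.47 = $854.47

$854.47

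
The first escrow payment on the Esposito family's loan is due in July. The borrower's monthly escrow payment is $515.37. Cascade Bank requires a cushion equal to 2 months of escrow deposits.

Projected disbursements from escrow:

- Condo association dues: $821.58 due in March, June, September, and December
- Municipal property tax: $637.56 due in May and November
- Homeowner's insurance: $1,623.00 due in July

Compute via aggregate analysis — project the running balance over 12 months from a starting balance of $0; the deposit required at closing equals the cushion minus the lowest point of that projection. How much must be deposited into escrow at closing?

$2,138.37

Cushion = 2 × $515.37 = $1,030.74
Trial balance (start $0, +$515.37 each month, − disbursements):
  Jul: +$515.37 − $1,623.00 → -$1,107.63
  Aug: +$515.37 → -$592.26
  Sep: +$515.37 − $821.58 → -$898.47
  Oct: +$515.37 → -$383.10
  Nov: +$515.37 − $637.56 → -$505.29
  Dec: +$515.37 − $821.58 → -$811.50
  Jan: +$515.37 → -$296.13
  Feb: +$515.37 → $219.24
  Mar: +$515.37 − $821.58 → -$86.97
  Apr: +$515.37 → $428.40
  May: +$515.37 − $637.56 → $306.21
  Jun: +$515.37 − $821.58 → $0.00
Lowest trial balance = -$1,107.63 (Jul)
Initial deposit = cushion − low point = $1,030.74 − (-$1,107.63) = $2,138.37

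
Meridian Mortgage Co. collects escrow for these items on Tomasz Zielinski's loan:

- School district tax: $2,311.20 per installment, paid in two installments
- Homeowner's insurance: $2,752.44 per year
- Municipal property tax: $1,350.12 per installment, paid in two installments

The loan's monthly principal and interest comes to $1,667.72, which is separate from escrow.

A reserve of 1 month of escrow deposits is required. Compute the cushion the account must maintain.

School district tax: $2,311.20 × 2 = $4,622.40/yr
Homeowner's insurance: $2,752.44/yr
Municipal property tax: $1,350.12 × 2 = $2,700.24/yr
Total per year = $10,075.08
Monthly = $10,075.08 ÷ 12 = $839.59
Required cushion = 1 × $839.59 = $839.59

$839.59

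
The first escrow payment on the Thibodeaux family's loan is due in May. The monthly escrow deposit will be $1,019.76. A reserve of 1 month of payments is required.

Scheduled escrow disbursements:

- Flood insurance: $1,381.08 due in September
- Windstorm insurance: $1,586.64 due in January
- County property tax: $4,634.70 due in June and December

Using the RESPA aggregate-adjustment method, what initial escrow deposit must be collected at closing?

$4,079.04

Cushion = 1 × $1,019.76 = $1,019.76
Trial balance (start $0, +$1,019.76 each month, − disbursements):
  May: +$1,019.76 → $1,019.76
  Jun: +$1,019.76 − $4,634.70 → -$2,595.18
  Jul: +$1,019.76 → -$1,575.42
  Aug: +$1,019.76 → -$555.66
  Sep: +$1,019.76 − $1,381.08 → -$916.98
  Oct: +$1,019.76 → $102.78
  Nov: +$1,019.76 → $1,122.54
  Dec: +$1,019.76 − $4,634.70 → -$2,492.40
  Jan: +$1,019.76 − $1,586.64 → -$3,059.28
  Feb: +$1,019.76 → -$2,039.52
  Mar: +$1,019.76 → -$1,019.76
  Apr: +$1,019.76 → $0.00
Lowest trial balance = -$3,059.28 (Jan)
Initial deposit = cushion − low point = $1,019.76 − (-$3,059.28) = $4,079.04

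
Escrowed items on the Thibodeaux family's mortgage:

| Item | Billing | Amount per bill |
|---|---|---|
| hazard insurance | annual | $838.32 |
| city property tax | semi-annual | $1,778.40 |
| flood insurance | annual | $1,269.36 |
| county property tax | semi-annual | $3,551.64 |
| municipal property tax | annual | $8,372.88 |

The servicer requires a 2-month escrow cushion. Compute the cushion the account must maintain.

Hazard insurance: $838.32
City property tax: $1,778.40 × 2 = $3,556.80
Flood insurance: $1,269.36
County property tax: $3,551.64 × 2 = $7,103.28
Municipal property tax: $8,372.88
Combined annual = $838.32 + $3,556.80 + $1,269.36 + $7,103.28 + $8,372.88 = $21,140.64
Monthly = $21,140.64 / 12 = $1,761.72
Cushion = 2 × $1,761.72 = $3,523.44

$3,523.44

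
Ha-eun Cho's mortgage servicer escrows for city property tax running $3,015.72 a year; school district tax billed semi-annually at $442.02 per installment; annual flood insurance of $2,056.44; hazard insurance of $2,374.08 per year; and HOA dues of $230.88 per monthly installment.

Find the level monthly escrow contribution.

City property tax — $3,015.72
School district tax — $442.02 × 2 = $884.04
Flood insurance — $2,056.44
Hazard insurance — $2,374.08
HOA dues — $230.88 × 12 = $2,770.56
Annual escrow total = $3,015.72 + $884.04 + $2,056.44 + $2,374.08 + $2,770.56 = $11,100.84
Monthly escrow = $11,100.84 / 12 = $925.07

$925.07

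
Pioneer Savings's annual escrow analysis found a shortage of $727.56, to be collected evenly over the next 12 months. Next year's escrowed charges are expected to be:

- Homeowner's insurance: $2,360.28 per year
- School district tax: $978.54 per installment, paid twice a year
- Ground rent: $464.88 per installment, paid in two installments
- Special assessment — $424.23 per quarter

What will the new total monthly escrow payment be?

$639.30

Homeowner's insurance: $2,360.28 annually
School district tax: $978.54 × 2 = $1,957.08 annually
Ground rent: $464.88 × 2 = $929.76 annually
Special assessment: $424.23 × 4 = $1,696.92 annually
Yearly total = $2,360.28 + $1,957.08 + $929.76 + $1,696.92 = $6,944.04
Monthly escrow = $6,944.04 ÷ 12 = $578.67
Shortage per month = $727.56 ÷ 12 = $60.63
Adjusted monthly = $578.67 + $60.63 = $639.30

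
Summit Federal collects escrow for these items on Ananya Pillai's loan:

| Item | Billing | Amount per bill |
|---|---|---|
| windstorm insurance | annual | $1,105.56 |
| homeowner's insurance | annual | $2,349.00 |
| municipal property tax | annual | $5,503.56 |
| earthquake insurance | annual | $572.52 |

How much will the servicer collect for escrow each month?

Windstorm insurance: $1,105.56 annually
Homeowner's insurance: $2,349.00 annually
Municipal property tax: $5,503.56 annually
Earthquake insurance: $572.52 annually
Total annual escrow = $9,530.64
Monthly = $9,530.64 / 12 = $794.22

$794.22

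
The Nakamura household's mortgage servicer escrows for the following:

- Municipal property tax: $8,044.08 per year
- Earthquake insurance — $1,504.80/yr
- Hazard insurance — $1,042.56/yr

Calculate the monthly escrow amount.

Municipal property tax: $8,044.08/yr
Earthquake insurance: $1,504.80/yr
Hazard insurance: $1,042.56/yr
Total per year = $8,044.08 + $1,504.80 + $1,042.56 = $10,591.44
Monthly escrow = $10,591.44 ÷ 12 = $882.62

$882.62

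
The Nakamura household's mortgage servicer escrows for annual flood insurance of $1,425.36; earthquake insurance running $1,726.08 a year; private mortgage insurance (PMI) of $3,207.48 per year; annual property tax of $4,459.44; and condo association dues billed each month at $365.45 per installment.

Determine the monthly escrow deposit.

$1,266.98

Flood insurance = $1,425.36 annually
Earthquake insurance = $1,726.08 annually
Private mortgage insurance (PMI) = $3,207.48 annually
Property tax = $4,459.44 annually
Condo association dues = $365.45 × 12 = $4,385.40 annually
Yearly total = $1,425.36 + $1,726.08 + $3,207.48 + $4,459.44 + $4,385.40 = $15,203.76
Monthly escrow = $15,203.76 ÷ 12 = $1,266.98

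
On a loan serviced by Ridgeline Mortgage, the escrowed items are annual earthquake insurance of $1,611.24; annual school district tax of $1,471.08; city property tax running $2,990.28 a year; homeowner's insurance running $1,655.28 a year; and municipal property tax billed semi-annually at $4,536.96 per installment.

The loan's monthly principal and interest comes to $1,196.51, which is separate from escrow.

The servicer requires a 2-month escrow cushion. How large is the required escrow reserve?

Earthquake insurance: $1,611.24 annually
School district tax: $1,471.08 annually
City property tax: $2,990.28 annually
Homeowner's insurance: $1,655.28 annually
Municipal property tax: $4,536.96 × 2 = $9,073.92 annually
Total annual escrow = $16,801.80
Monthly = $16,801.80 ÷ 12 = $1,400.15
Required cushion = 2 × $1,400.15 = $2,800.30

$2,800.30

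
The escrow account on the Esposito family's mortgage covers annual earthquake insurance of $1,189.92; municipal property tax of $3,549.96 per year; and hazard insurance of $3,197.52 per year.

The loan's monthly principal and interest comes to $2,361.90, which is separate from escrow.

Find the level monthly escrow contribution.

$661.45

Earthquake insurance — $1,189.92 annually
Municipal property tax — $3,549.96 annually
Hazard insurance — $3,197.52 annually
Total annual escrow = $1,189.92 + $3,549.96 + $3,197.52 = $7,937.40
Per month = $7,937.40 ÷ 12 = $661.45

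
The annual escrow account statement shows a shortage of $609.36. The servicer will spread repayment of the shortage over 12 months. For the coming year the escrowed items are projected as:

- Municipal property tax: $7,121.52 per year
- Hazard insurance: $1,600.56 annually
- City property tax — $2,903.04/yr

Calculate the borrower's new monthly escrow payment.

Municipal property tax — $7,121.52 per year
Hazard insurance — $1,600.56 per year
City property tax — $2,903.04 per year
Yearly total = $11,625.12
Monthly = $11,625.12 / 12 = $968.76
Shortage spread = $609.36 / 12 = $50.78/mo
Adjusted monthly = $968.76 + $50.78 = $1,019.54

$1,019.54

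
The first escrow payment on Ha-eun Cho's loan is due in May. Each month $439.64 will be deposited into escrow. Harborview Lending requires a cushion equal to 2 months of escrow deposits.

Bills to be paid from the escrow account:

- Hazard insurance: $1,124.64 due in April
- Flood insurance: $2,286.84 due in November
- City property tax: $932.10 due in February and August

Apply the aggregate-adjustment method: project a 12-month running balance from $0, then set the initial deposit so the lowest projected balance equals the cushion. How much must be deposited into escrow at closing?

$1,020.74

Cushion = 2 × $439.64 = $879.28
Trial balance (start $0, +$439.64 each month, − disbursements):
  May: +$439.64 → $439.64
  Jun: +$439.64 → $879.28
  Jul: +$439.64 → $1,318.92
  Aug: +$439.64 − $932.10 → $826.46
  Sep: +$439.64 → $1,266.10
  Oct: +$439.64 → $1,705.74
  Nov: +$439.64 − $2,286.84 → -$141.46
  Dec: +$439.64 → $298.18
  Jan: +$439.64 → $737.82
  Feb: +$439.64 − $932.10 → $245.36
  Mar: +$439.64 → $685.00
  Apr: +$439.64 − $1,124.64 → $0.00
Lowest trial balance = -$141.46 (Nov)
Initial deposit = cushion − low point = $879.28 − (-$141.46) = $1,020.74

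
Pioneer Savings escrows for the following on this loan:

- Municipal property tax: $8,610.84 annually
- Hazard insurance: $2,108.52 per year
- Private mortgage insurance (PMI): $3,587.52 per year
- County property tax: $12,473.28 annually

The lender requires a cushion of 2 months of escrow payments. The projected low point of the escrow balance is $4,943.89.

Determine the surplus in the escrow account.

Municipal property tax: $8,610.84 annually
Hazard insurance: $2,108.52 annually
Private mortgage insurance (PMI): $3,587.52 annually
County property tax: $12,473.28 annually
Yearly total = $8,610.84 + $2,108.52 + $3,587.52 + $12,473.28 = $26,780.16
Monthly = $26,780.16 / 12 = $2,231.68
Required cushion = 2 × $2,231.68 = $4,463.36
Excess over cushion: $4,943.89 − $4,463.36 = $480.53

$480.53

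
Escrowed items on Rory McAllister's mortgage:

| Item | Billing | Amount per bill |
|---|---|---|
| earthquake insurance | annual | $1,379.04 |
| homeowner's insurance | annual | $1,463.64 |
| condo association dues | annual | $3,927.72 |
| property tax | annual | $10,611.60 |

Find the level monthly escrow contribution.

Earthquake insurance = $1,379.04
Homeowner's insurance = $1,463.64
Condo association dues = $3,927.72
Property tax = $10,611.60
Total per year = $17,382.00
Base monthly escrow = $17,382.00 / 12 = $1,448.50

$1,448.50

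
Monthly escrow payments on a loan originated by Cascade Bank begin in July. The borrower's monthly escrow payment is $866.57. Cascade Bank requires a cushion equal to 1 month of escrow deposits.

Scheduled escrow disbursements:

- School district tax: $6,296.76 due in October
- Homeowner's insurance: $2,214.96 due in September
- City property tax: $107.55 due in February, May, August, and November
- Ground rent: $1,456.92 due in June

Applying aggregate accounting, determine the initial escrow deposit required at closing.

Cushion = 1 × $866.57 = $866.57
Trial balance (start $0, +$866.57 each month, − disbursements):
  Jul: +$866.57 → $866.57
  Aug: +$866.57 − $107.55 → $1,625.59
  Sep: +$866.57 − $2,214.96 → $277.20
  Oct: +$866.57 − $6,296.76 → -$5,152.99
  Nov: +$866.57 − $107.55 → -$4,393.97
  Dec: +$866.57 → -$3,527.40
  Jan: +$866.57 → -$2,660.83
  Feb: +$866.57 − $107.55 → -$1,901.81
  Mar: +$866.57 → -$1,035.24
  Apr: +$866.57 → -$168.67
  May: +$866.57 − $107.55 → $590.35
  Jun: +$866.57 − $1,456.92 → $0.00
Lowest trial balance = -$5,152.99 (Oct)
Initial deposit = cushion − low point = $866.57 − (-$5,152.99) = $6,019.56

$6,019.56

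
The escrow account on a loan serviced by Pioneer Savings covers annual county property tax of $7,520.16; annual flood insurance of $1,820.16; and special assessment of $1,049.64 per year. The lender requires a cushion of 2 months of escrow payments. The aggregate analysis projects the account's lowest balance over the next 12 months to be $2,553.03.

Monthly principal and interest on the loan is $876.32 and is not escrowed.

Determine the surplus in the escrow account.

County property tax — $7,520.16
Flood insurance — $1,820.16
Special assessment — $1,049.64
Annual escrow total = $7,520.16 + $1,820.16 + $1,049.64 = $10,389.96
Base monthly escrow = $10,389.96 ÷ 12 = $865.83
Required reserve = 2 × $865.83 = $1,731.66
Surplus = $2,553.03 − $1,731.66 = $821.37

$821.37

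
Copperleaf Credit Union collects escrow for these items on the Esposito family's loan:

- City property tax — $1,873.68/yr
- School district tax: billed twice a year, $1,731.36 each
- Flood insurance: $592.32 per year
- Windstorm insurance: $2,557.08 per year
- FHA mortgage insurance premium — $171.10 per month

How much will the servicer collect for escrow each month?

$878.25

City property tax = $1,873.68/yr
School district tax = $1,731.36 × 2 = $3,462.72/yr
Flood insurance = $592.32/yr
Windstorm insurance = $2,557.08/yr
FHA mortgage insurance premium = $171.10 × 12 = $2,053.20/yr
Combined annual = $1,873.68 + $3,462.72 + $592.32 + $2,557.08 + $2,053.20 = $10,539.00
Per month = $10,539.00 ÷ 12 = $878.25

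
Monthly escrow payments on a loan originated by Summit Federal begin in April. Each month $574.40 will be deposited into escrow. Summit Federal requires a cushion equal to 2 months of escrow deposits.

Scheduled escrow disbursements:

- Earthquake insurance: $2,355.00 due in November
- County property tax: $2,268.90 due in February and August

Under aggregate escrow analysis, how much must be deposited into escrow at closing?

Cushion = 2 × $574.40 = $1,148.80
Trial balance (start $0, +$574.40 each month, − disbursements):
  Apr: +$574.40 → $574.40
  May: +$574.40 → $1,148.80
  Jun: +$574.40 → $1,723.20
  Jul: +$574.40 → $2,297.60
  Aug: +$574.40 − $2,268.90 → $603.10
  Sep: +$574.40 → $1,177.50
  Oct: +$574.40 → $1,751.90
  Nov: +$574.40 − $2,355.00 → -$28.70
  Dec: +$574.40 → $545.70
  Jan: +$574.40 → $1,120.10
  Feb: +$574.40 − $2,268.90 → -$574.40
  Mar: +$574.40 → $0.00
Lowest trial balance = -$574.40 (Feb)
Initial deposit = cushion − low point = $1,148.80 − (-$574.40) = $1,723.20

$1,723.20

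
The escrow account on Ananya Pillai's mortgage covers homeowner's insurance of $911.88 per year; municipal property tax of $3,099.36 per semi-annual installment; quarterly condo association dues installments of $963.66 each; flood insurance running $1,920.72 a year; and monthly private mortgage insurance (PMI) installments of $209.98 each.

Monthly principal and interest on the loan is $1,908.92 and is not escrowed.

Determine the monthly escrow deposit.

Homeowner's insurance = $911.88 per year
Municipal property tax = $3,099.36 × 2 = $6,198.72 per year
Condo association dues = $963.66 × 4 = $3,854.64 per year
Flood insurance = $1,920.72 per year
Private mortgage insurance (PMI) = $209.98 × 12 = $2,519.76 per year
Combined annual = $911.88 + $6,198.72 + $3,854.64 + $1,920.72 + $2,519.76 = $15,405.72
Monthly = $15,405.72 / 12 = $1,283.81

$1,283.81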